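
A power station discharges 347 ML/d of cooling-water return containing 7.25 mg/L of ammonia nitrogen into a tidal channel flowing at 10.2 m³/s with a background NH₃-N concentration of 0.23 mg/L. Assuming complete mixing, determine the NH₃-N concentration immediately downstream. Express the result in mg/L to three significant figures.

2.21 mg/L

347 ML/d = 4.016 m³/s.
Flow-weighted mixing gives C = (4.016·7.25 + 10.2·0.23) / (4.016 + 10.2) = 31.46/14.22 = 2.213 mg/L.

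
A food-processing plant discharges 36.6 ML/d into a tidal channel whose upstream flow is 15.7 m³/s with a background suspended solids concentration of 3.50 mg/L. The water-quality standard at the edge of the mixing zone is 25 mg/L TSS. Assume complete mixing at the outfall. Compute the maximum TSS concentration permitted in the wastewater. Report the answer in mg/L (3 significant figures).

822 mg/L

36.6 ML/d = 0.4236 m³/s.
Mass balance: 25·16.12 = 0.4236·Cₑ + 15.7·3.5.
Cₑ = (403.1 − 54.95) / 0.4236 = 821.8 mg/L.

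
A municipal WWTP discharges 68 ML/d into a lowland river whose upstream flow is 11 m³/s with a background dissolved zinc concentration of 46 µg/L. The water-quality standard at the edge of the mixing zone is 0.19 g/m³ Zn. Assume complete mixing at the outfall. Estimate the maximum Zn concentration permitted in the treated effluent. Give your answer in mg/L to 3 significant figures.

2.20 mg/L

68 ML/d = 0.787 m³/s.
46 µg/L = 0.046 mg/L.
Mass balance: 0.19·11.79 = 0.787·Cₑ + 11·0.046.
Cₑ = (2.24 − 0.506) / 0.787 = 2.203 mg/L.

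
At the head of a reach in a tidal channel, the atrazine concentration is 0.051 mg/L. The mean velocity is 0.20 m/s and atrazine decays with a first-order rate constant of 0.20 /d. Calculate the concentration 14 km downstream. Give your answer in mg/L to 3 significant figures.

Travel time t = 14 km / 0.20 m/s = 1.4e+04/0.20 = 7e+04 s = 0.8102 d.
First-order decay: C = 0.051·exp(−0.20·0.8102) = 0.051·0.8504 = 0.04337 mg/L.

0.0434 mg/L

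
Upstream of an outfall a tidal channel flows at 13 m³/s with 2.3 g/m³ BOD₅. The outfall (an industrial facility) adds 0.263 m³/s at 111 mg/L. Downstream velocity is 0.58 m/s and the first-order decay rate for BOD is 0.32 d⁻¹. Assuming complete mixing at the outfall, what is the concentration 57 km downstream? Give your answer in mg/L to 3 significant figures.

3.10 mg/L

After complete mixing, C₀ = (0.263·111 + 13·2.3) / 13.26 = 4.455 mg/L.
Travel time t = 5.7e+04 m / 0.58 m/s = 9.828e+04 s = 1.137 d.
C = 4.455·exp(−0.32·1.137) = 4.455·0.6949 = 3.096 mg/L.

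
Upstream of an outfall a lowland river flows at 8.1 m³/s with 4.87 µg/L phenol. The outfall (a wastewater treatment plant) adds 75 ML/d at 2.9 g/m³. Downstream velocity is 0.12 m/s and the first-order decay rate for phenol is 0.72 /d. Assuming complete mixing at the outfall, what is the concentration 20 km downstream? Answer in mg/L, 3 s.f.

75 ML/d = 0.8681 m³/s.
4.87 µg/L = 0.00487 mg/L.
After complete mixing, C₀ = (0.8681·2.9 + 8.1·0.00487) / 8.968 = 0.2851 mg/L.
Travel time t = 2e+04 m / 0.12 m/s = 1.667e+05 s = 1.929 d.
C = 0.2851·exp(−0.72·1.929) = 0.2851·0.2494 = 0.07109 mg/L.

0.0711 mg/L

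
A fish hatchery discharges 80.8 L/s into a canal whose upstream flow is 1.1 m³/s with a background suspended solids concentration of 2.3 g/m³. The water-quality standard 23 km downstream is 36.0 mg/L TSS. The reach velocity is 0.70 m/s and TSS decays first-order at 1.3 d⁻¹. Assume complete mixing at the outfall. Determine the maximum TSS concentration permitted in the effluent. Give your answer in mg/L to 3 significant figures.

80.8 L/s = 0.0808 m³/s.
Travel time to the compliance point: t = 2.3e+04/0.70 = 3.286e+04 s = 0.3803 d; decay factor exp(−1.3·0.3803) = 0.6099.
So the concentration just after mixing may be at most 36/0.6099 = 59.02 mg/L.
Mass balance: 59.02·1.181 = 0.0808·Cₑ + 1.1·2.3.
Cₑ = (69.69 − 2.53) / 0.0808 = 831.2 mg/L.

831 mg/L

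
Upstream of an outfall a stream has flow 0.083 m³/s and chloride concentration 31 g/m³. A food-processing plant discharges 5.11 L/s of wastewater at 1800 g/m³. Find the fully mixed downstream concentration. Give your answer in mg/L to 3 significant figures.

5.11 L/s = 0.00511 m³/s.
By mass balance at complete mixing, C = (0.00511·1800 + 0.083·31) / (0.00511 + 0.083) = 11.77/0.08811 = 133.6 mg/L.

134 mg/L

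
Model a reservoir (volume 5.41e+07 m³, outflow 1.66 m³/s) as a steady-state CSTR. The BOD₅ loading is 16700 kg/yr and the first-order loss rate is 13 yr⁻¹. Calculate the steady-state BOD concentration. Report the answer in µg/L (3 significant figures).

Outflow Q = 1.66 m³/s × 3.156e+07 s/yr = 5.239e+07 m³/yr.
Steady-state CSTR mass balance: W = Q·C + k·V·C, so C = W/(Q + kV).
Q + kV = 5.239e+07 + 13·5.41e+07 = 7.557e+08 m³/yr.
C = 16700/7.557e+08 = 2.21e-05 kg/m³ = 0.0221 mg/L = 22.1 µg/L.

22.1 µg/L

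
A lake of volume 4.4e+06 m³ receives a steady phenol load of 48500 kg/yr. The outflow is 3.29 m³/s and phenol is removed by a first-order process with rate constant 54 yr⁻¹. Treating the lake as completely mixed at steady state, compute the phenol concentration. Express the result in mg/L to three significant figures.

0.142 mg/L

Outflow Q = 3.29 m³/s × 3.156e+07 s/yr = 1.038e+08 m³/yr.
Steady-state CSTR mass balance: W = Q·C + k·V·C, so C = W/(Q + kV).
Q + kV = 1.038e+08 + 54·4.4e+06 = 3.414e+08 m³/yr.
C = 48500/3.414e+08 = 0.0001421 kg/m³ = 0.1421 mg/L.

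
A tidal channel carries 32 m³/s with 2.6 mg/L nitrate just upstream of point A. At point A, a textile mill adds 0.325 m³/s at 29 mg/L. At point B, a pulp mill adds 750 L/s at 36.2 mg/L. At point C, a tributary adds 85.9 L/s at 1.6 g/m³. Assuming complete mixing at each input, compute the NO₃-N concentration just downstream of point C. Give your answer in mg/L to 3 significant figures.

3.62 mg/L

After input A: C = (32·2.6 + 0.325·29) / 32.33 = 2.865 mg/L.
750 L/s = 0.75 m³/s.
After input B: C = (32.33·2.865 + 0.75·36.2) / 33.08 = 3.621 mg/L.
85.9 L/s = 0.0859 m³/s.
After input C: C = (33.08·3.621 + 0.0859·1.6) / 33.16 = 3.616 mg/L.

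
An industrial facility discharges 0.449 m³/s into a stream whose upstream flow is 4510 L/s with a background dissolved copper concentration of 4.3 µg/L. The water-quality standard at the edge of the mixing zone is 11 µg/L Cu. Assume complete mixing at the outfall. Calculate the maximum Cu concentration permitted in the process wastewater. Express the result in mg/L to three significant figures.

0.0783 mg/L

4510 L/s = 4.51 m³/s.
4.3 µg/L = 0.0043 mg/L.
11 µg/L = 0.011 mg/L.
Mass balance: 0.011·4.959 = 0.449·Cₑ + 4.51·0.0043.
Cₑ = (0.05455 − 0.01939) / 0.449 = 0.0783 mg/L.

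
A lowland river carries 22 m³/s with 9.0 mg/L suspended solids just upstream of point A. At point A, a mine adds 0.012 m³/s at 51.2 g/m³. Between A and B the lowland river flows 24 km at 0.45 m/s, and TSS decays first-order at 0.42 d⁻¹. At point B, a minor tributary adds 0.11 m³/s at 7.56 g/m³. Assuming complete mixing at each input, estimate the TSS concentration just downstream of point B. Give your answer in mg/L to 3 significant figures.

6.97 mg/L

After input A: C = (22·9 + 0.012·51.2) / 22.01 = 9.023 mg/L.
Over the 24 km reach to input B (t = 5.333e+04 s = 0.6173 d), decay gives C = 9.023·exp(−0.42·0.6173) = 6.962 mg/L.
After input B: C = (22.01·6.962 + 0.11·7.56) / 22.12 = 6.965 mg/L.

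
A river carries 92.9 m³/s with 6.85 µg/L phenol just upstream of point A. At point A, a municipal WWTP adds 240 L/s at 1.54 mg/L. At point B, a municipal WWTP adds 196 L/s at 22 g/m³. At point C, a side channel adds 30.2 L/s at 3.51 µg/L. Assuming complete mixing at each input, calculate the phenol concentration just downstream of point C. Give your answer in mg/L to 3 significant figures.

0.0570 mg/L

6.85 µg/L = 0.00685 mg/L.
240 L/s = 0.24 m³/s.
After input A: C = (92.9·0.00685 + 0.24·1.54) / 93.14 = 0.0108 mg/L.
196 L/s = 0.196 m³/s.
After input B: C = (93.14·0.0108 + 0.196·22) / 93.34 = 0.05698 mg/L.
30.2 L/s = 0.0302 m³/s.
3.51 µg/L = 0.00351 mg/L.
After input C: C = (93.34·0.05698 + 0.0302·0.00351) / 93.37 = 0.05696 mg/L.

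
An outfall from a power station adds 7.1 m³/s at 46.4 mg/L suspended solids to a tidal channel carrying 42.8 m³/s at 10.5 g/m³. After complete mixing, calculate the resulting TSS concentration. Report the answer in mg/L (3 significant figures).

Flow-weighted mixing gives C = (7.1·46.4 + 42.8·10.5) / (7.1 + 42.8) = 778.8/49.9 = 15.61 mg/L.

15.6 mg/L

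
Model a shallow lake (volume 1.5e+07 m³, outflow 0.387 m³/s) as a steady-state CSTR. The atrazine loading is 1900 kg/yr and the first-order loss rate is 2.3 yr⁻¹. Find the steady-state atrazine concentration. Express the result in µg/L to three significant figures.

Outflow Q = 0.387 m³/s × 3.156e+07 s/yr = 1.221e+07 m³/yr.
Steady-state CSTR mass balance: W = Q·C + k·V·C, so C = W/(Q + kV).
Q + kV = 1.221e+07 + 2.3·1.5e+07 = 4.671e+07 m³/yr.
C = 1900/4.671e+07 = 4.067e-05 kg/m³ = 0.04067 mg/L = 40.67 µg/L.

40.7 µg/L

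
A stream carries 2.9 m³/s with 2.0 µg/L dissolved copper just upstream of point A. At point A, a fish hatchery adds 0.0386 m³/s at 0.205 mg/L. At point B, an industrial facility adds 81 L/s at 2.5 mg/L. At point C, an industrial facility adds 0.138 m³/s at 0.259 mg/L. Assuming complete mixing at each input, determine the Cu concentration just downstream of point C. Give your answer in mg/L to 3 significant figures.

2.0 µg/L = 0.002 mg/L.
After input A: C = (2.9·0.002 + 0.0386·0.205) / 2.939 = 0.004667 mg/L.
81 L/s = 0.081 m³/s.
After input B: C = (2.939·0.004667 + 0.081·2.5) / 3.02 = 0.0716 mg/L.
After input C: C = (3.02·0.0716 + 0.138·0.259) / 3.158 = 0.07979 mg/L.

0.0798 mg/L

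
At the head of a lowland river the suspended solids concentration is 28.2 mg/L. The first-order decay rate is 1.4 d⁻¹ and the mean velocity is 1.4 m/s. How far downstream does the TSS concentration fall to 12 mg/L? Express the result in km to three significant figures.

From C = C₀·e^(−kt), t = ln(C₀/C)/k = ln(28.2/12)/1.4 = 0.8544/1.4 = 0.6103 d.
Distance = v·t = 1.4 m/s × 5.273e+04 s = 7.382e+04 m = 73.82 km.

73.8 km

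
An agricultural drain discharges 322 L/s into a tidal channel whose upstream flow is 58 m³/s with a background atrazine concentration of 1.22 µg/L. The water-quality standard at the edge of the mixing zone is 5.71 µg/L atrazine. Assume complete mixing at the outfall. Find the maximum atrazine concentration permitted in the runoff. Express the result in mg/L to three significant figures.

322 L/s = 0.322 m³/s.
1.22 µg/L = 0.00122 mg/L.
5.71 µg/L = 0.00571 mg/L.
Mass balance: 0.00571·58.32 = 0.322·Cₑ + 58·0.00122.
Cₑ = (0.333 − 0.07076) / 0.322 = 0.8145 mg/L.

0.814 mg/L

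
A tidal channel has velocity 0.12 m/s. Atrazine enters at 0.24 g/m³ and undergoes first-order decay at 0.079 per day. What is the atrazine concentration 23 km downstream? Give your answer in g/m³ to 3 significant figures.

0.201 g/m³

Travel time t = 23 km / 0.12 m/s = 2.3e+04/0.12 = 1.917e+05 s = 2.218 d.
First-order decay: C = 0.24·exp(−0.079·2.218) = 0.24·0.8392 = 0.2014 g/m³.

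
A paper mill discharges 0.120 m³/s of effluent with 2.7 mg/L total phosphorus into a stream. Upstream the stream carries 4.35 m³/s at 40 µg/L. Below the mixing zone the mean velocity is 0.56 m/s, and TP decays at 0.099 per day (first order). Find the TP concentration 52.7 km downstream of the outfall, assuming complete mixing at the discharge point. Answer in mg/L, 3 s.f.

40 µg/L = 0.04 mg/L.
After complete mixing, C₀ = (0.12·2.7 + 4.35·0.04) / 4.47 = 0.1114 mg/L.
Travel time t = 5.27e+04 m / 0.56 m/s = 9.411e+04 s = 1.089 d.
C = 0.1114·exp(−0.099·1.089) = 0.1114·0.8978 = 0.1 mg/L.

0.100 mg/L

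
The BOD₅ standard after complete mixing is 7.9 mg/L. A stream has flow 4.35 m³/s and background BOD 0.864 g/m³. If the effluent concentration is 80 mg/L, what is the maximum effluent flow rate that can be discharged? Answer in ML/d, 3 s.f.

Mass balance at complete mixing: C_std·(Q_w + Q_r) = Q_w·C_e + Q_r·C_b.
Rearranging, Q_w = Q_r·(C_std − C_b)/(C_e − C_std) = 4.35·(7.9 − 0.864) / (80 − 7.9) = 0.4245 m³/s.
= 36.68 ML/d.

36.7 ML/d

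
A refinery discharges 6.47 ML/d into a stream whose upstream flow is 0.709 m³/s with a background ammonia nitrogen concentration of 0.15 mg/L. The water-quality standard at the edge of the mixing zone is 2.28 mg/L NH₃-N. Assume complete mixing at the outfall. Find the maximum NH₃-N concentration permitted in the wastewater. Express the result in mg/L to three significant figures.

22.4 mg/L

6.47 ML/d = 0.07488 m³/s.
Mass balance: 2.28·0.7839 = 0.07488·Cₑ + 0.709·0.15.
Cₑ = (1.787 − 0.1063) / 0.07488 = 22.45 mg/L.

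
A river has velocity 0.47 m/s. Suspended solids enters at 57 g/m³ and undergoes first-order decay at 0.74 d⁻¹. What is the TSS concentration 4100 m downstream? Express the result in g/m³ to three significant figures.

Travel time t = 4100 m / 0.47 m/s = 4100/0.47 = 8723 s = 0.101 d.
First-order decay: C = 57·exp(−0.74·0.101) = 57·0.928 = 52.9 g/m³.

52.9 g/m³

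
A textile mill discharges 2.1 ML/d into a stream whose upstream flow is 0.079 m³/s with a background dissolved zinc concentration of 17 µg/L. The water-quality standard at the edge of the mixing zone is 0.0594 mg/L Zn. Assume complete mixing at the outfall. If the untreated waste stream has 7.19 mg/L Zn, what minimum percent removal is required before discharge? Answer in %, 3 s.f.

97.3 %

2.1 ML/d = 0.02431 m³/s.
17 µg/L = 0.017 mg/L.
Mass balance: 0.0594·0.1033 = 0.02431·Cₑ + 0.079·0.017.
Cₑ = (0.006136 − 0.001343) / 0.02431 = 0.1972 mg/L.
Required removal = 1 − 0.1972/7.19 = 97.26 %.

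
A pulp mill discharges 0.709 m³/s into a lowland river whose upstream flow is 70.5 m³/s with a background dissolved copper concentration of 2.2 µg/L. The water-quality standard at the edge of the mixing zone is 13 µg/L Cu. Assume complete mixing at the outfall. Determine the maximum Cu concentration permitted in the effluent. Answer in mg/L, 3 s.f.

2.2 µg/L = 0.0022 mg/L.
13 µg/L = 0.013 mg/L.
Mass balance: 0.013·71.21 = 0.709·Cₑ + 70.5·0.0022.
Cₑ = (0.9257 − 0.1551) / 0.709 = 1.087 mg/L.

1.09 mg/L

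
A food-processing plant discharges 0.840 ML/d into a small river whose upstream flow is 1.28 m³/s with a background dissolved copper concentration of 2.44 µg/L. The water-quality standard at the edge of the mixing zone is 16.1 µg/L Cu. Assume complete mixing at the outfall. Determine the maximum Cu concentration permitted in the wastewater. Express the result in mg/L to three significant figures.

0.840 ML/d = 0.009722 m³/s.
2.44 µg/L = 0.00244 mg/L.
16.1 µg/L = 0.0161 mg/L.
Mass balance: 0.0161·1.29 = 0.009722·Cₑ + 1.28·0.00244.
Cₑ = (0.02076 − 0.003123) / 0.009722 = 1.815 mg/L.

1.81 mg/L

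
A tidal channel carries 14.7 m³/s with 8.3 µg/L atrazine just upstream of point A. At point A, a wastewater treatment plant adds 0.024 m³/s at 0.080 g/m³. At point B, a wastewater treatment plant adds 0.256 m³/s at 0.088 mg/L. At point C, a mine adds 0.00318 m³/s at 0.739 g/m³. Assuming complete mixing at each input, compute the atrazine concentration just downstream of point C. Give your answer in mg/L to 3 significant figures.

0.00993 mg/L

8.3 µg/L = 0.0083 mg/L.
After input A: C = (14.7·0.0083 + 0.024·0.08) / 14.72 = 0.008417 mg/L.
After input B: C = (14.72·0.008417 + 0.256·0.088) / 14.98 = 0.009777 mg/L.
After input C: C = (14.98·0.009777 + 0.00318·0.739) / 14.98 = 0.009932 mg/L.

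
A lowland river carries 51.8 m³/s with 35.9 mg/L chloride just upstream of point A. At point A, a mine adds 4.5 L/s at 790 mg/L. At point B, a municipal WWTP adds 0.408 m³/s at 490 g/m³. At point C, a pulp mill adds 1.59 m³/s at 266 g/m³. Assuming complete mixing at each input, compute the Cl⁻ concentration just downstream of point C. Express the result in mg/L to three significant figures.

46.2 mg/L

4.5 L/s = 0.0045 m³/s.
After input A: C = (51.8·35.9 + 0.0045·790) / 51.8 = 35.97 mg/L.
After input B: C = (51.8·35.97 + 0.408·490) / 52.21 = 39.51 mg/L.
After input C: C = (52.21·39.51 + 1.59·266) / 53.8 = 46.21 mg/L.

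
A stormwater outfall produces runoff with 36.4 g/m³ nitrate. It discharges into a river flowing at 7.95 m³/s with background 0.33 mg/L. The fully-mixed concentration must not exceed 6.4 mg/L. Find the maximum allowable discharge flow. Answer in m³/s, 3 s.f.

Mass balance at complete mixing: C_std·(Q_w + Q_r) = Q_w·C_e + Q_r·C_b.
Rearranging, Q_w = Q_r·(C_std − C_b)/(C_e − C_std) = 7.95·(6.4 − 0.33) / (36.4 − 6.4) = 1.609 m³/s.

1.61 m³/s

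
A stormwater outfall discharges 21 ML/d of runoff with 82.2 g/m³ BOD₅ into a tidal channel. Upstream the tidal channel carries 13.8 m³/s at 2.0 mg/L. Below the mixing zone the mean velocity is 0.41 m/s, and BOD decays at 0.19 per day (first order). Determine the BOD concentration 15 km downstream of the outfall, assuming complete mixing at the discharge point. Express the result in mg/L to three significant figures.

21 ML/d = 0.2431 m³/s.
After complete mixing, C₀ = (0.2431·82.2 + 13.8·2) / 14.04 = 3.388 mg/L.
Travel time t = 1.5e+04 m / 0.41 m/s = 3.659e+04 s = 0.4234 d.
C = 3.388·exp(−0.19·0.4234) = 3.388·0.9227 = 3.126 mg/L.

3.13 mg/L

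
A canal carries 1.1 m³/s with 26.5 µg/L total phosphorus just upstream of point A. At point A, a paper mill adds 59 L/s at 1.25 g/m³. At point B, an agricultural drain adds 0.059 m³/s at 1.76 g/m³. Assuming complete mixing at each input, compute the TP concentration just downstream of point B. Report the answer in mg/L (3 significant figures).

0.170 mg/L

26.5 µg/L = 0.0265 mg/L.
59 L/s = 0.059 m³/s.
After input A: C = (1.1·0.0265 + 0.059·1.25) / 1.159 = 0.08878 mg/L.
After input B: C = (1.159·0.08878 + 0.059·1.76) / 1.218 = 0.1697 mg/L.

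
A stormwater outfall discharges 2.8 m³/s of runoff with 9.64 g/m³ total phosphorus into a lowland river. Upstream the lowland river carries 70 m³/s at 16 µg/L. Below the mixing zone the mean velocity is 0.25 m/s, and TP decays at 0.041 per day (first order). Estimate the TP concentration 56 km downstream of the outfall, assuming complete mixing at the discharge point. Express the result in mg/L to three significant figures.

16 µg/L = 0.016 mg/L.
After complete mixing, C₀ = (2.8·9.64 + 70·0.016) / 72.8 = 0.3862 mg/L.
Travel time t = 5.6e+04 m / 0.25 m/s = 2.24e+05 s = 2.593 d.
C = 0.3862·exp(−0.041·2.593) = 0.3862·0.8992 = 0.3472 mg/L.

0.347 mg/L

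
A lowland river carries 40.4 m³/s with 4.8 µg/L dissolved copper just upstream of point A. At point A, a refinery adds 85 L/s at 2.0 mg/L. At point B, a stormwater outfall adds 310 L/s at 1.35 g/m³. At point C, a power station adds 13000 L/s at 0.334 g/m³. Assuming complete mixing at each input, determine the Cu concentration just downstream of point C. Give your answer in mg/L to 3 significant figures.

4.8 µg/L = 0.0048 mg/L.
85 L/s = 0.085 m³/s.
After input A: C = (40.4·0.0048 + 0.085·2) / 40.48 = 0.008989 mg/L.
310 L/s = 0.31 m³/s.
After input B: C = (40.48·0.008989 + 0.31·1.35) / 40.8 = 0.01918 mg/L.
13000 L/s = 13 m³/s.
After input C: C = (40.8·0.01918 + 13·0.334) / 53.8 = 0.09526 mg/L.

0.0953 mg/L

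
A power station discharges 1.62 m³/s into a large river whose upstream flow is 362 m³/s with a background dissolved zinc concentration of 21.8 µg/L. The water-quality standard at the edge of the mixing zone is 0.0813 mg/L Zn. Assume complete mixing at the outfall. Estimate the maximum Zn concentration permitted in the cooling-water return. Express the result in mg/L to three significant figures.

21.8 µg/L = 0.0218 mg/L.
Mass balance: 0.0813·363.6 = 1.62·Cₑ + 362·0.0218.
Cₑ = (29.56 − 7.892) / 1.62 = 13.38 mg/L.

13.4 mg/L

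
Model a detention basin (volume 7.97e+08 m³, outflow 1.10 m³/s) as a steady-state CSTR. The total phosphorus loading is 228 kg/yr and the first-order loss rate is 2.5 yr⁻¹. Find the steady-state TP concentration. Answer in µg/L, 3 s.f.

0.112 µg/L

Outflow Q = 1.10 m³/s × 3.156e+07 s/yr = 3.471e+07 m³/yr.
Steady-state CSTR mass balance: W = Q·C + k·V·C, so C = W/(Q + kV).
Q + kV = 3.471e+07 + 2.5·7.97e+08 = 2.027e+09 m³/yr.
C = 228/2.027e+09 = 1.125e-07 kg/m³ = 0.0001125 mg/L = 0.1125 µg/L.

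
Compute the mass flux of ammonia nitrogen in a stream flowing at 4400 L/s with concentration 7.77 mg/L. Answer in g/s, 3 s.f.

34.2 g/s

4400 L/s = 4.4 m³/s.
Mass flux = Q·C = 4.4 m³/s × 7.77 g/m³ = 34.19 g/s.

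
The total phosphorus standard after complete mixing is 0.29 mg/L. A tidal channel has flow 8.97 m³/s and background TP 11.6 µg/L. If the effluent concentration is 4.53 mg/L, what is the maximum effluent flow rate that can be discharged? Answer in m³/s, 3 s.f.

11.6 µg/L = 0.0116 mg/L.
Mass balance at complete mixing: C_std·(Q_w + Q_r) = Q_w·C_e + Q_r·C_b.
Rearranging, Q_w = Q_r·(C_std − C_b)/(C_e − C_std) = 8.97·(0.29 − 0.0116) / (4.53 − 0.29) = 0.589 m³/s.

0.589 m³/s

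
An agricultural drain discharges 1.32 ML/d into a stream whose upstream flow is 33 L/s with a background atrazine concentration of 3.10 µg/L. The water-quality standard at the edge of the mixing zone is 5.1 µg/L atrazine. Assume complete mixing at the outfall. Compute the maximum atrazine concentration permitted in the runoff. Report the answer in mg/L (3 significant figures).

1.32 ML/d = 0.01528 m³/s.
33 L/s = 0.033 m³/s.
3.10 µg/L = 0.0031 mg/L.
5.1 µg/L = 0.0051 mg/L.
Mass balance: 0.0051·0.04828 = 0.01528·Cₑ + 0.033·0.0031.
Cₑ = (0.0002462 − 0.0001023) / 0.01528 = 0.00942 mg/L.

0.00942 mg/L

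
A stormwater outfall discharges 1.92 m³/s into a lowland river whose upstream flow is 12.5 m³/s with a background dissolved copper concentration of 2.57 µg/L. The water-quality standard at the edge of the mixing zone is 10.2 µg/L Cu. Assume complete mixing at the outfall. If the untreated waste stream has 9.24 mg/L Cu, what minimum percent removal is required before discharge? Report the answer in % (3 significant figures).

99.4 %

2.57 µg/L = 0.00257 mg/L.
10.2 µg/L = 0.0102 mg/L.
Mass balance: 0.0102·14.42 = 1.92·Cₑ + 12.5·0.00257.
Cₑ = (0.1471 − 0.03213) / 1.92 = 0.05987 mg/L.
Required removal = 1 − 0.05987/9.24 = 99.35 %.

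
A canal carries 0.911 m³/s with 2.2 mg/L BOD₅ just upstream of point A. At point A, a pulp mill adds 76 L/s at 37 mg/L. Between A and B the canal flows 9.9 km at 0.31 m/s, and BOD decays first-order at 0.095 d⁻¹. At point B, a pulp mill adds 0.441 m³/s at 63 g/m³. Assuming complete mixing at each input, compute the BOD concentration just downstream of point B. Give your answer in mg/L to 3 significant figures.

22.7 mg/L

76 L/s = 0.076 m³/s.
After input A: C = (0.911·2.2 + 0.076·37) / 0.987 = 4.88 mg/L.
Over the 9.9 km reach to input B (t = 3.194e+04 s = 0.3696 d), decay gives C = 4.88·exp(−0.095·0.3696) = 4.711 mg/L.
After input B: C = (0.987·4.711 + 0.441·63) / 1.428 = 22.71 mg/L.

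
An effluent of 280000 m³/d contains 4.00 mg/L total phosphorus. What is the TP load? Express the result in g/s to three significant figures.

13.0 g/s

280000 m³/d = 3.241 m³/s.
Mass flux = Q·C = 3.241 m³/s × 4 g/m³ = 12.96 g/s.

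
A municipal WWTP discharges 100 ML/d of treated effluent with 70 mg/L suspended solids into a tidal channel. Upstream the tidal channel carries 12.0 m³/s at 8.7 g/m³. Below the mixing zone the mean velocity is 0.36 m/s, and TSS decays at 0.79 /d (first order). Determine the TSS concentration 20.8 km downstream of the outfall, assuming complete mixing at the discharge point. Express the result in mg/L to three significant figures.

8.31 mg/L

100 ML/d = 1.157 m³/s.
After complete mixing, C₀ = (1.157·70 + 12·8.7) / 13.16 = 14.09 mg/L.
Travel time t = 2.08e+04 m / 0.36 m/s = 5.778e+04 s = 0.6687 d.
C = 14.09·exp(−0.79·0.6687) = 14.09·0.5896 = 8.309 mg/L.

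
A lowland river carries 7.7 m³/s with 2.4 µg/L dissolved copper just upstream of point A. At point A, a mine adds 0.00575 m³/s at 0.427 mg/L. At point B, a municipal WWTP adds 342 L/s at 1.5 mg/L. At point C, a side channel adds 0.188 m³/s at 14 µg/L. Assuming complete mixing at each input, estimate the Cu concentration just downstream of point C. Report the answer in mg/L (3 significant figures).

2.4 µg/L = 0.0024 mg/L.
After input A: C = (7.7·0.0024 + 0.00575·0.427) / 7.706 = 0.002717 mg/L.
342 L/s = 0.342 m³/s.
After input B: C = (7.706·0.002717 + 0.342·1.5) / 8.048 = 0.06635 mg/L.
14 µg/L = 0.014 mg/L.
After input C: C = (8.048·0.06635 + 0.188·0.014) / 8.236 = 0.06515 mg/L.

0.0652 mg/L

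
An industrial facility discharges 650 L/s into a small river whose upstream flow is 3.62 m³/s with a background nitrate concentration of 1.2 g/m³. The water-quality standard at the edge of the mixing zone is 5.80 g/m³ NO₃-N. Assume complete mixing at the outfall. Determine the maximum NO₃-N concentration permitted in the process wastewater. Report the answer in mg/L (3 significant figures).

650 L/s = 0.65 m³/s.
Mass balance: 5.8·4.27 = 0.65·Cₑ + 3.62·1.2.
Cₑ = (24.77 − 4.344) / 0.65 = 31.42 mg/L.

31.4 mg/L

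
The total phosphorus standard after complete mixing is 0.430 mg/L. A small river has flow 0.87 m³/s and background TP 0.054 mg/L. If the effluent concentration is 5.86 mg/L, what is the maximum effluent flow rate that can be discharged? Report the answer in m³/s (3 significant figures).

Mass balance at complete mixing: C_std·(Q_w + Q_r) = Q_w·C_e + Q_r·C_b.
Rearranging, Q_w = Q_r·(C_std − C_b)/(C_e − C_std) = 0.87·(0.43 − 0.054) / (5.86 − 0.43) = 0.06024 m³/s.

0.0602 m³/s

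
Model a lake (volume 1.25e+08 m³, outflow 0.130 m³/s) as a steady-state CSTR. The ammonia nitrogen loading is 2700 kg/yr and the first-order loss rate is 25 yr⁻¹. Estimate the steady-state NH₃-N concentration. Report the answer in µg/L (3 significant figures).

Outflow Q = 0.130 m³/s × 3.156e+07 s/yr = 4.102e+06 m³/yr.
Steady-state CSTR mass balance: W = Q·C + k·V·C, so C = W/(Q + kV).
Q + kV = 4.102e+06 + 25·1.25e+08 = 3.129e+09 m³/yr.
C = 2700/3.129e+09 = 8.629e-07 kg/m³ = 0.0008629 mg/L = 0.8629 µg/L.

0.863 µg/L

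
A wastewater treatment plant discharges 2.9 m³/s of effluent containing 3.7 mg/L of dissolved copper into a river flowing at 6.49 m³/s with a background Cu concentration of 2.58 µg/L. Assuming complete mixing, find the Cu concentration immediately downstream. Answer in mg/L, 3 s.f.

1.14 mg/L

2.58 µg/L = 0.00258 mg/L.
By mass balance at complete mixing, C = (2.9·3.7 + 6.49·0.00258) / (2.9 + 6.49) = 10.75/9.39 = 1.144 mg/L.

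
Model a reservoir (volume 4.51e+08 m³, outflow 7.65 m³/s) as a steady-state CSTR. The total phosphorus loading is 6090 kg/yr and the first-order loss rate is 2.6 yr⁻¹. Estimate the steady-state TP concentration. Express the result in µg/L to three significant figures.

4.31 µg/L

Outflow Q = 7.65 m³/s × 3.156e+07 s/yr = 2.414e+08 m³/yr.
Steady-state CSTR mass balance: W = Q·C + k·V·C, so C = W/(Q + kV).
Q + kV = 2.414e+08 + 2.6·4.51e+08 = 1.414e+09 m³/yr.
C = 6090/1.414e+09 = 4.307e-06 kg/m³ = 0.004307 mg/L = 4.307 µg/L.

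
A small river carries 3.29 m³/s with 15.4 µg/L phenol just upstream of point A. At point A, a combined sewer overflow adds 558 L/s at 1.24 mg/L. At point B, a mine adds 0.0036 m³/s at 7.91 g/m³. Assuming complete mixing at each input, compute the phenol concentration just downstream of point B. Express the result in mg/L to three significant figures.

15.4 µg/L = 0.0154 mg/L.
558 L/s = 0.558 m³/s.
After input A: C = (3.29·0.0154 + 0.558·1.24) / 3.848 = 0.193 mg/L.
After input B: C = (3.848·0.193 + 0.0036·7.91) / 3.852 = 0.2002 mg/L.

0.200 mg/L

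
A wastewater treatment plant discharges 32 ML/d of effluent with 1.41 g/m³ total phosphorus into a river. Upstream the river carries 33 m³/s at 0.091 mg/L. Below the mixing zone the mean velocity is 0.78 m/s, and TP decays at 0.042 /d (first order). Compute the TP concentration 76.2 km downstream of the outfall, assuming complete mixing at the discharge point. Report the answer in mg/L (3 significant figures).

32 ML/d = 0.3704 m³/s.
After complete mixing, C₀ = (0.3704·1.41 + 33·0.091) / 33.37 = 0.1056 mg/L.
Travel time t = 7.62e+04 m / 0.78 m/s = 9.769e+04 s = 1.131 d.
C = 0.1056·exp(−0.042·1.131) = 0.1056·0.9536 = 0.1007 mg/L.

0.101 mg/L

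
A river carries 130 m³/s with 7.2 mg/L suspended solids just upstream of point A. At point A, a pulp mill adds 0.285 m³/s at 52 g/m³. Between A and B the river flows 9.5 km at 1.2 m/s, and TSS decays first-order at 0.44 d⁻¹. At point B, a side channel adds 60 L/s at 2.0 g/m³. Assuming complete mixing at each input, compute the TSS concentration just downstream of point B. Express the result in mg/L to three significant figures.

After input A: C = (130·7.2 + 0.285·52) / 130.3 = 7.298 mg/L.
Over the 9.5 km reach to input B (t = 7917 s = 0.09163 d), decay gives C = 7.298·exp(−0.44·0.09163) = 7.01 mg/L.
60 L/s = 0.06 m³/s.
After input B: C = (130.3·7.01 + 0.06·2) / 130.3 = 7.007 mg/L.

7.01 mg/L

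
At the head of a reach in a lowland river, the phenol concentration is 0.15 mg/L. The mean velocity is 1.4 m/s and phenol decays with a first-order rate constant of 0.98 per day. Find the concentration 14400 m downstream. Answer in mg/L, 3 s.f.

Travel time t = 14400 m / 1.4 m/s = 1.44e+04/1.4 = 1.029e+04 s = 0.119 d.
First-order decay: C = 0.15·exp(−0.98·0.119) = 0.15·0.8899 = 0.1335 mg/L.

0.133 mg/L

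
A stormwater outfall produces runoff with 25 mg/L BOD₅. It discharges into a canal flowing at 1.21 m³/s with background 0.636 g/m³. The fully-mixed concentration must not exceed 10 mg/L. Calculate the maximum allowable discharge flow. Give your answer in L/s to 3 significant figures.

755 L/s

Mass balance at complete mixing: C_std·(Q_w + Q_r) = Q_w·C_e + Q_r·C_b.
Rearranging, Q_w = Q_r·(C_std − C_b)/(C_e − C_std) = 1.21·(10 − 0.636) / (25 − 10) = 0.7554 m³/s.
= 755.4 L/s.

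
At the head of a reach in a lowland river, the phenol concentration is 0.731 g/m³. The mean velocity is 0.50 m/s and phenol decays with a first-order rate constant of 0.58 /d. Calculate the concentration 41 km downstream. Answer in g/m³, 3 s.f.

0.422 g/m³

Travel time t = 41 km / 0.50 m/s = 4.1e+04/0.50 = 8.2e+04 s = 0.9491 d.
First-order decay: C = 0.731·exp(−0.58·0.9491) = 0.731·0.5767 = 0.4216 g/m³.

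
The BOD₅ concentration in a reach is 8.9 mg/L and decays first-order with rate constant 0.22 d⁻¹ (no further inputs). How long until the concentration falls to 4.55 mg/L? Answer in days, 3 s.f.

3.05 d

t = ln(C₀/C)/k = ln(8.9/4.55)/0.22 = 0.6709/0.22 = 3.05 d.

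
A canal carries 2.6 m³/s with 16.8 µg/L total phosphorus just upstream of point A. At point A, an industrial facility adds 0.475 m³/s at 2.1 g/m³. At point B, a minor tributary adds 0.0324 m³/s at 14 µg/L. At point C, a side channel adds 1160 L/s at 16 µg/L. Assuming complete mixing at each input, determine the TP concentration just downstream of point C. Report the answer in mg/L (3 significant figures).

0.248 mg/L

16.8 µg/L = 0.0168 mg/L.
After input A: C = (2.6·0.0168 + 0.475·2.1) / 3.075 = 0.3386 mg/L.
14 µg/L = 0.014 mg/L.
After input B: C = (3.075·0.3386 + 0.0324·0.014) / 3.107 = 0.3352 mg/L.
1160 L/s = 1.16 m³/s.
16 µg/L = 0.016 mg/L.
After input C: C = (3.107·0.3352 + 1.16·0.016) / 4.267 = 0.2484 mg/L.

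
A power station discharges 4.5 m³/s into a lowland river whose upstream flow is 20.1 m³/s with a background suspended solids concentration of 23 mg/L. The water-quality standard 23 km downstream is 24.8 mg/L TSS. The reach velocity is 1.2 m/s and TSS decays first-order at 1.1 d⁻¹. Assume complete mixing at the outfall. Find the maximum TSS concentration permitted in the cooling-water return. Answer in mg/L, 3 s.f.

70.3 mg/L

Travel time to the compliance point: t = 2.3e+04/1.2 = 1.917e+04 s = 0.2218 d; decay factor exp(−1.1·0.2218) = 0.7835.
So the concentration just after mixing may be at most 24.8/0.7835 = 31.65 mg/L.
Mass balance: 31.65·24.6 = 4.5·Cₑ + 20.1·23.
Cₑ = (778.7 − 462.3) / 4.5 = 70.31 mg/L.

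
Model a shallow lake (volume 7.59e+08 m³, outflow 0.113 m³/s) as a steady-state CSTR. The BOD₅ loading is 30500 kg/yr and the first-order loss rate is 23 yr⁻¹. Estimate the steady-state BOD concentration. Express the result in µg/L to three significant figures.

Outflow Q = 0.113 m³/s × 3.156e+07 s/yr = 3.566e+06 m³/yr.
Steady-state CSTR mass balance: W = Q·C + k·V·C, so C = W/(Q + kV).
Q + kV = 3.566e+06 + 23·7.59e+08 = 1.746e+10 m³/yr.
C = 30500/1.746e+10 = 1.747e-06 kg/m³ = 0.001747 mg/L = 1.747 µg/L.

1.75 µg/L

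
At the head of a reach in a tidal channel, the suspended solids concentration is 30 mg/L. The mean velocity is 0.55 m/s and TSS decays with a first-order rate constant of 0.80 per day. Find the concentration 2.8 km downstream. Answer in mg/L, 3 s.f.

Travel time t = 2.8 km / 0.55 m/s = 2800/0.55 = 5091 s = 0.05892 d.
First-order decay: C = 30·exp(−0.80·0.05892) = 30·0.954 = 28.62 mg/L.

28.6 mg/L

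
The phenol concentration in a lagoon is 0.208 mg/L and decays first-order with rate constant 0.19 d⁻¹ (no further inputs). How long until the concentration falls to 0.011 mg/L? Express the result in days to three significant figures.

15.5 d

t = ln(C₀/C)/k = ln(0.208/0.011)/0.19 = 2.94/0.19 = 15.47 d.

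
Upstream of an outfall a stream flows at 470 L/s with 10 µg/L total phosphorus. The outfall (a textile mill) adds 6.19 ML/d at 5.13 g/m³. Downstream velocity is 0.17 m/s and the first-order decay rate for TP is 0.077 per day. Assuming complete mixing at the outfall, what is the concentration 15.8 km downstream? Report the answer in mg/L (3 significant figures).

0.633 mg/L

6.19 ML/d = 0.07164 m³/s.
470 L/s = 0.47 m³/s.
10 µg/L = 0.01 mg/L.
After complete mixing, C₀ = (0.07164·5.13 + 0.47·0.01) / 0.5416 = 0.6872 mg/L.
Travel time t = 1.58e+04 m / 0.17 m/s = 9.294e+04 s = 1.076 d.
C = 0.6872·exp(−0.077·1.076) = 0.6872·0.9205 = 0.6326 mg/L.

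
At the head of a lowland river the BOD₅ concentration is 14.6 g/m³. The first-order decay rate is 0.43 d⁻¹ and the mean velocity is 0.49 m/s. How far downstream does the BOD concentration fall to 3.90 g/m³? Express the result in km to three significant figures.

130 km

From C = C₀·e^(−kt), t = ln(C₀/C)/k = ln(14.6/3.90)/0.43 = 1.32/0.43 = 3.07 d.
Distance = v·t = 0.49 m/s × 2.652e+05 s = 1.3e+05 m = 130 km.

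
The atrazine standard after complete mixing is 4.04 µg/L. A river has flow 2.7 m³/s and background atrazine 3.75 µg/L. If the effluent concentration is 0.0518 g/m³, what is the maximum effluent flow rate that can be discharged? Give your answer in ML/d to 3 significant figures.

3.75 µg/L = 0.00375 mg/L.
4.04 µg/L = 0.00404 mg/L.
Mass balance at complete mixing: C_std·(Q_w + Q_r) = Q_w·C_e + Q_r·C_b.
Rearranging, Q_w = Q_r·(C_std − C_b)/(C_e − C_std) = 2.7·(0.00404 − 0.00375) / (0.0518 − 0.00404) = 0.01639 m³/s.
= 1.416 ML/d.

1.42 ML/d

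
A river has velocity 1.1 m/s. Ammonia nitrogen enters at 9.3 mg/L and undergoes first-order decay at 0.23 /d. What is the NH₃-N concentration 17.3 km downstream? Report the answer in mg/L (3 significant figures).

8.92 mg/L

Travel time t = 17.3 km / 1.1 m/s = 1.73e+04/1.1 = 1.573e+04 s = 0.182 d.
First-order decay: C = 9.3·exp(−0.23·0.182) = 9.3·0.959 = 8.919 mg/L.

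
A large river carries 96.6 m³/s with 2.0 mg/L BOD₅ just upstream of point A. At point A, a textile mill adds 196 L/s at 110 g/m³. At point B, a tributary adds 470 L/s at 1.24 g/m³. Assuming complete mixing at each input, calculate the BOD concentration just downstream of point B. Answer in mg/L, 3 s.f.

196 L/s = 0.196 m³/s.
After input A: C = (96.6·2 + 0.196·110) / 96.8 = 2.219 mg/L.
470 L/s = 0.47 m³/s.
After input B: C = (96.8·2.219 + 0.47·1.24) / 97.27 = 2.214 mg/L.

2.21 mg/L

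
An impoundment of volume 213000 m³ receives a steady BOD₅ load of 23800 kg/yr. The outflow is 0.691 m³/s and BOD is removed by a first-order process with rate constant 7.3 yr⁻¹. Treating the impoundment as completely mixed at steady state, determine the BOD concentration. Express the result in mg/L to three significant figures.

1.02 mg/L

Outflow Q = 0.691 m³/s × 3.156e+07 s/yr = 2.181e+07 m³/yr.
Steady-state CSTR mass balance: W = Q·C + k·V·C, so C = W/(Q + kV).
Q + kV = 2.181e+07 + 7.3·213000 = 2.336e+07 m³/yr.
C = 23800/2.336e+07 = 0.001019 kg/m³ = 1.019 mg/L.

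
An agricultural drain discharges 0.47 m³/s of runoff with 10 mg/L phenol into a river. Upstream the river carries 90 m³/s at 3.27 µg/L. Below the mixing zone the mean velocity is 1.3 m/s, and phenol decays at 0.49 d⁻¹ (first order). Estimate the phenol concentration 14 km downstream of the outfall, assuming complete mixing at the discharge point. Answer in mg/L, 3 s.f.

0.0519 mg/L

3.27 µg/L = 0.00327 mg/L.
After complete mixing, C₀ = (0.47·10 + 90·0.00327) / 90.47 = 0.0552 mg/L.
Travel time t = 1.4e+04 m / 1.3 m/s = 1.077e+04 s = 0.1246 d.
C = 0.0552·exp(−0.49·0.1246) = 0.0552·0.9408 = 0.05193 mg/L.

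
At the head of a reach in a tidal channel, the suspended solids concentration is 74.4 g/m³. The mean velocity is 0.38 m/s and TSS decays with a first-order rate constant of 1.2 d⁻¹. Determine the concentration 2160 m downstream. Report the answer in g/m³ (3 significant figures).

68.8 g/m³

Travel time t = 2160 m / 0.38 m/s = 2160/0.38 = 5684 s = 0.06579 d.
First-order decay: C = 74.4·exp(−1.2·0.06579) = 74.4·0.9241 = 68.75 g/m³.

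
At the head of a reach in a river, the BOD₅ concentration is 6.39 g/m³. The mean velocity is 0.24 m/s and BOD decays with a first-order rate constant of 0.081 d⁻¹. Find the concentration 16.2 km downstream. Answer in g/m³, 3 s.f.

Travel time t = 16.2 km / 0.24 m/s = 1.62e+04/0.24 = 6.75e+04 s = 0.7812 d.
First-order decay: C = 6.39·exp(−0.081·0.7812) = 6.39·0.9387 = 5.998 g/m³.

6.00 g/m³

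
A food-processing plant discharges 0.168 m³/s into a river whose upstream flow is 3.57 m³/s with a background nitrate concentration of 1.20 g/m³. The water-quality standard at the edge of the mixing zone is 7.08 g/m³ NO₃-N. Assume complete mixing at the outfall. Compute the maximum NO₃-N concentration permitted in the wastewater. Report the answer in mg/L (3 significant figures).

Mass balance: 7.08·3.738 = 0.168·Cₑ + 3.57·1.2.
Cₑ = (26.47 − 4.284) / 0.168 = 132 mg/L.

132 mg/L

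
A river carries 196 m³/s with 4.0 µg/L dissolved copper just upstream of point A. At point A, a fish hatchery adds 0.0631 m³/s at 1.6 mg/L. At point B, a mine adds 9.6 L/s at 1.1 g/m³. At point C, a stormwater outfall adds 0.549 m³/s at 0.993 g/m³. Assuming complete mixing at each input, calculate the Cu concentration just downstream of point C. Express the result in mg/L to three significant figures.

0.00733 mg/L

4.0 µg/L = 0.004 mg/L.
After input A: C = (196·0.004 + 0.0631·1.6) / 196.1 = 0.004514 mg/L.
9.6 L/s = 0.0096 m³/s.
After input B: C = (196.1·0.004514 + 0.0096·1.1) / 196.1 = 0.004567 mg/L.
After input C: C = (196.1·0.004567 + 0.549·0.993) / 196.6 = 0.007327 mg/L.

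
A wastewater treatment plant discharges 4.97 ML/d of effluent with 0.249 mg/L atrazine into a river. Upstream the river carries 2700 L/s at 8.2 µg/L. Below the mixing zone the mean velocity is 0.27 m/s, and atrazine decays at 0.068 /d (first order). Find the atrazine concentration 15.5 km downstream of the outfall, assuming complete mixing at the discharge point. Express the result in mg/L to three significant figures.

0.0126 mg/L

4.97 ML/d = 0.05752 m³/s.
2700 L/s = 2.7 m³/s.
8.2 µg/L = 0.0082 mg/L.
After complete mixing, C₀ = (0.05752·0.249 + 2.7·0.0082) / 2.758 = 0.01322 mg/L.
Travel time t = 1.55e+04 m / 0.27 m/s = 5.741e+04 s = 0.6644 d.
C = 0.01322·exp(−0.068·0.6644) = 0.01322·0.9558 = 0.01264 mg/L.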